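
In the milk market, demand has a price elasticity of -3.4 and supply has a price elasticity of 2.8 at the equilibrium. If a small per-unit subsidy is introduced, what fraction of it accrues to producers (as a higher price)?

Producer share = 17/31

For a small subsidy around the equilibrium, the benefit split depends on the relative slopes, which at a point are proportional to the elasticities.
Buyer share = εs/(εs + |εd|) = 2.8/(2.8 + 3.4) = 14/31; seller share = |εd|/(εs + |εd|) = 17/31.
So producers capture 17/31 of the subsidy.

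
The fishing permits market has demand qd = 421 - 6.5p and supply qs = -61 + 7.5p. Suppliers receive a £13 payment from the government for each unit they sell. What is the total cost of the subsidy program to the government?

Government cost = 176527/56

Pre-subsidy: 421 - 6.5p = -61 + 7.5p gives p* = 241/7, q* = 2761/14.
With the subsidy, sellers receive ps = pb + 13 for each unit, where pb is the price buyers pay.
Supply in terms of pb becomes qs = -61 + 7.5(pb + 13) = 36.5 + 7.5pb. Setting this equal to demand: 421 - 6.5pb = 36.5 + 7.5pb, so pb = 769/28.
Sellers receive ps = 769/28 + 13 = 1133/28; q' = 421 − 6.5·(769/28) = 13579/56.
Government outlay = subsidy × quantity = 13 × 13579/56 = 176527/56.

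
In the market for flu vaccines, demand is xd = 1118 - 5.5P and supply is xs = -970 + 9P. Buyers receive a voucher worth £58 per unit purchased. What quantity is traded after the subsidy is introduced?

x' = 524

Pre-subsidy: 1118 - 5.5P = -970 + 9P gives P* = 144, x* = 326.
With the rebate, buyers effectively pay Pb = Ps − 58, where Ps is the price sellers receive.
Demand in terms of Ps becomes xd = 1118 − 5.5(Ps − 58) = 1437 - 5.5Ps. Setting this equal to supply: 1437 - 5.5Ps = -970 + 9Ps, so Ps = 166.
Buyers pay Pb = 166 − 58 = 108; x' = -970 + 9·166 = 524.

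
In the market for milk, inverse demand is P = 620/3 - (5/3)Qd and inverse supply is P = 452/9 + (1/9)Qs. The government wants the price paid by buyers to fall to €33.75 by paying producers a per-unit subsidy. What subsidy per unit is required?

At a buyer price of 33.75, quantity demanded is 124 − 0.6·33.75 = 103.75.
Sellers supply 103.75 only when they receive Ps = 452/9 + (1/9)·103.75 = 61.75.
s = Ps − Pb = 61.75 − 33.75 = 28.

Required subsidy s = €28 per unit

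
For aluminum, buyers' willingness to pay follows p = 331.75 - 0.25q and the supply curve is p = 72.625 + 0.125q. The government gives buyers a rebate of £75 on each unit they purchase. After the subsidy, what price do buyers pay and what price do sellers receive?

Buyers pay £109; sellers receive £184

Pre-subsidy: 331.75 - 0.25q = 72.625 + 0.125q gives q* = 691 and p* = 159.
With the rebate, buyers effectively pay pb = ps − 75, where ps is the price sellers receive.
On the curves, pb = 331.75 - 0.25q and ps = 72.625 + 0.125q; the wedge ps − pb = 75 gives 72.625 + 0.125q − (331.75 - 0.25q) = 75, so q' = 891.
Then pb = 331.75 − 0.25·891 = 109 and ps = 72.625 + 0.125·891 = 184.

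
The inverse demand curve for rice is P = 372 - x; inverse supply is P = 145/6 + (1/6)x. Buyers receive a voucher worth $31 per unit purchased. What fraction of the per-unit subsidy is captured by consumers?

Consumer share = 6/7

Pre-subsidy: 372 - x = 145/6 + (1/6)x gives x* = 2087/7 and P* = 517/7.
With the rebate, buyers effectively pay Pb = Ps − 31, where Ps is the price sellers receive.
On the curves, Pb = 372 - x and Ps = 145/6 + (1/6)x; the wedge Ps − Pb = 31 gives 145/6 + (1/6)x − (372 - x) = 31, so x' = 2273/7.
Then Pb = 372 − 1·(2273/7) = 331/7 and Ps = 145/6 + (1/6)·(2273/7) = 548/7.
Buyers' price falls by P* − Pb = 517/7 − 331/7 = 186/7; sellers' price rises by Ps − P* = 548/7 − 517/7 = 31/7.
So consumers capture (186/7)/31 = 6/7 of each unit of subsidy.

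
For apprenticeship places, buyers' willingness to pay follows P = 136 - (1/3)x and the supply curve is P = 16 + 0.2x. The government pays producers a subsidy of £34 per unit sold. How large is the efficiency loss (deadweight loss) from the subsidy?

Pre-subsidy: 136 - (1/3)x = 16 + 0.2x gives x* = 225 and P* = 61.
With the subsidy, sellers receive Ps = Pb + 34 for each unit, where Pb is the price buyers pay.
On the curves, Pb = 136 - (1/3)x and Ps = 16 + 0.2x; the wedge Ps − Pb = 34 gives 16 + 0.2x − (136 - (1/3)x) = 34, so x' = 288.75.
Then Pb = 136 − (1/3)·288.75 = 39.75 and Ps = 16 + 0.2·288.75 = 73.75.
The subsidy expands output by 288.75 − 225 = 63.75 past the efficient level; on those units the gap between marginal cost and willingness to pay runs from 0 up to 34.
DWL = ½ × 34 × 63.75 = 1083.75.

Deadweight loss = £1083.75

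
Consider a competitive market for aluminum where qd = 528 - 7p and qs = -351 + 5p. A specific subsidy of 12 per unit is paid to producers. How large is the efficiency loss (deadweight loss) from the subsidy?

Pre-subsidy: 528 - 7p = -351 + 5p gives p* = 73.25, q* = 15.25.
With the subsidy, sellers receive ps = pb + 12 for each unit, where pb is the price buyers pay.
Supply in terms of pb becomes qs = -351 + 5(pb + 12) = -291 + 5pb. Setting this equal to demand: 528 - 7pb = -291 + 5pb, so pb = 68.25.
Sellers receive ps = 68.25 + 12 = 80.25; q' = 528 − 7·68.25 = 50.25.
The subsidy expands output by 50.25 − 15.25 = 35 past the efficient level; on those units the gap between marginal cost and willingness to pay runs from 0 up to 12.
DWL = ½ × 12 × 35 = 210.

Deadweight loss = 210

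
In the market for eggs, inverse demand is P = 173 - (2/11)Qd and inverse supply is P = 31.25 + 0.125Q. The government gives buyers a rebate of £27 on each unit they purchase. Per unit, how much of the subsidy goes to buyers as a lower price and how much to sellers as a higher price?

Buyers gain £16 per unit; sellers gain £11 per unit

Pre-subsidy: 173 - (2/11)Q = 31.25 + 0.125Q gives Q* = 462 and P* = 89.
With the rebate, buyers effectively pay Pb = Ps − 27, where Ps is the price sellers receive.
On the curves, Pb = 173 - (2/11)Q and Ps = 31.25 + 0.125Q; the wedge Ps − Pb = 27 gives 31.25 + 0.125Q − (173 - (2/11)Q) = 27, so Q' = 550.
Then Pb = 173 − (2/11)·550 = 73 and Ps = 31.25 + 0.125·550 = 100.
Buyers' price falls by P* − Pb = 89 − 73 = 16; sellers' price rises by Ps − P* = 100 − 89 = 11.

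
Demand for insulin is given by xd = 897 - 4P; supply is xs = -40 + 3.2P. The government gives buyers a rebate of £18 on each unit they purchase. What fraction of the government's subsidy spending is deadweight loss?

Pre-subsidy: 897 - 4P = -40 + 3.2P gives P* = 4685/36, x* = 3388/9.
With the rebate, buyers effectively pay Pb = Ps − 18, where Ps is the price sellers receive.
Demand in terms of Ps becomes xd = 897 − 4(Ps − 18) = 969 - 4Ps. Setting this equal to supply: 969 - 4Ps = -40 + 3.2Ps, so Ps = 5045/36.
Buyers pay Pb = 5045/36 − 18 = 4397/36; x' = -40 + 3.2·(5045/36) = 3676/9.
ΔCS = ½(3388/9 + 3676/9)(4685/36 − 4397/36) = 28256/9; ΔPS = ½(3388/9 + 3676/9)(5045/36 − 4685/36) = 35320/9.
Government spending = 18 × 3676/9 = 7352.
DWL = ½ × 18 × (3676/9 − 3388/9) = 288; fraction = 288 / 7352 = 36/919.

DWL / government spending = 36/919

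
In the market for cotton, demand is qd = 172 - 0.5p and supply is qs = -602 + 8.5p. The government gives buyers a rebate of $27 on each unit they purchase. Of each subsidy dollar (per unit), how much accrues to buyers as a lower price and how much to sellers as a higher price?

Pre-subsidy: 172 - 0.5p = -602 + 8.5p gives p* = 86, q* = 129.
With the rebate, buyers effectively pay pb = ps − 27, where ps is the price sellers receive.
Demand in terms of ps becomes qd = 172 − 0.5(ps − 27) = 185.5 - 0.5ps. Setting this equal to supply: 185.5 - 0.5ps = -602 + 8.5ps, so ps = 87.5.
Buyers pay pb = 87.5 − 27 = 60.5; q' = -602 + 8.5·87.5 = 141.75.
Buyers' price falls by p* − pb = 86 − 60.5 = 25.5; sellers' price rises by ps − p* = 87.5 − 86 = 1.5.

Buyers gain $25.5 per unit; sellers gain $1.5 per unit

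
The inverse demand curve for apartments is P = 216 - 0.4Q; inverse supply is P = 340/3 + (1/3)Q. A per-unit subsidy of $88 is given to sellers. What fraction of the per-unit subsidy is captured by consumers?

Consumer share = 6/11

Pre-subsidy: 216 - 0.4Q = 340/3 + (1/3)Q gives Q* = 140 and P* = 160.
With the subsidy, sellers receive Ps = Pb + 88 for each unit, where Pb is the price buyers pay.
On the curves, Pb = 216 - 0.4Q and Ps = 340/3 + (1/3)Q; the wedge Ps − Pb = 88 gives 340/3 + (1/3)Q − (216 - 0.4Q) = 88, so Q' = 260.
Then Pb = 216 − 0.4·260 = 112 and Ps = 340/3 + (1/3)·260 = 200.
Buyers' price falls by P* − Pb = 160 − 112 = 48; sellers' price rises by Ps − P* = 200 − 160 = 40.
So consumers capture 48/88 = 6/11 of each unit of subsidy.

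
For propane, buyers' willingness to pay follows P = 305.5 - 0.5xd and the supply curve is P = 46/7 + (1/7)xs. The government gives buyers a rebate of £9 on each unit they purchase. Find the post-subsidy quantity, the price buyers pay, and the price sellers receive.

Pre-subsidy: 305.5 - 0.5x = 46/7 + (1/7)x gives x* = 465 and P* = 73.
With the rebate, buyers effectively pay Pb = Ps − 9, where Ps is the price sellers receive.
On the curves, Pb = 305.5 - 0.5x and Ps = 46/7 + (1/7)x; the wedge Ps − Pb = 9 gives 46/7 + (1/7)x − (305.5 - 0.5x) = 9, so x' = 479.
Then Pb = 305.5 − 0.5·479 = 66 and Ps = 46/7 + (1/7)·479 = 75.

x' = 479; buyers pay £66; sellers receive £75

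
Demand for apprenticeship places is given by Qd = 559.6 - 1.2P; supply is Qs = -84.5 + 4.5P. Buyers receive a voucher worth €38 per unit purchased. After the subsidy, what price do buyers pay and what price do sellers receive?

Pre-subsidy: 559.6 - 1.2P = -84.5 + 4.5P gives P* = 113, Q* = 424.
With the rebate, buyers effectively pay Pb = Ps − 38, where Ps is the price sellers receive.
Demand in terms of Ps becomes Qd = 559.6 − 1.2(Ps − 38) = 605.2 - 1.2Ps. Setting this equal to supply: 605.2 - 1.2Ps = -84.5 + 4.5Ps, so Ps = 121.
Buyers pay Pb = 121 − 38 = 83; Q' = -84.5 + 4.5·121 = 460.

Buyers pay €83; sellers receive €121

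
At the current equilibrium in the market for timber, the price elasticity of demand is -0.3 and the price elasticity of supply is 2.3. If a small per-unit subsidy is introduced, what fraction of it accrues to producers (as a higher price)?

Producer share = 3/26

For a small subsidy around the equilibrium, the benefit split depends on the relative slopes, which at a point are proportional to the elasticities.
Buyer share = εs/(εs + |εd|) = 2.3/(2.3 + 0.3) = 23/26; seller share = |εd|/(εs + |εd|) = 3/26.
So producers capture 3/26 of the subsidy.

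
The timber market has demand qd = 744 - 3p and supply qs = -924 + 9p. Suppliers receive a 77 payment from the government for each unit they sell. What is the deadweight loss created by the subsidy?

Deadweight loss = 6670.125

Pre-subsidy: 744 - 3p = -924 + 9p gives p* = 139, q* = 327.
With the subsidy, sellers receive ps = pb + 77 for each unit, where pb is the price buyers pay.
Supply in terms of pb becomes qs = -924 + 9(pb + 77) = -231 + 9pb. Setting this equal to demand: 744 - 3pb = -231 + 9pb, so pb = 81.25.
Sellers receive ps = 81.25 + 77 = 158.25; q' = 744 − 3·81.25 = 500.25.
The subsidy expands output by 500.25 − 327 = 173.25 past the efficient level; on those units the gap between marginal cost and willingness to pay runs from 0 up to 77.
DWL = ½ × 77 × 173.25 = 6670.125.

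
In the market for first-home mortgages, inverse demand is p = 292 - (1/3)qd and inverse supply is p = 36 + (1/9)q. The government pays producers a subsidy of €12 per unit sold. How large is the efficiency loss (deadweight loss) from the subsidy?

Pre-subsidy: 292 - (1/3)q = 36 + (1/9)q gives q* = 576 and p* = 100.
With the subsidy, sellers receive ps = pb + 12 for each unit, where pb is the price buyers pay.
On the curves, pb = 292 - (1/3)q and ps = 36 + (1/9)q; the wedge ps − pb = 12 gives 36 + (1/9)q − (292 - (1/3)q) = 12, so q' = 603.
Then pb = 292 − (1/3)·603 = 91 and ps = 36 + (1/9)·603 = 103.
The subsidy expands output by 603 − 576 = 27 past the efficient level; on those units the gap between marginal cost and willingness to pay runs from 0 up to 12.
DWL = ½ × 12 × 27 = 162.

Deadweight loss = €162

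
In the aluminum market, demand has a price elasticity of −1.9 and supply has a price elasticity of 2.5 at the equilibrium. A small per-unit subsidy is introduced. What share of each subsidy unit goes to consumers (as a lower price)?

Consumer share = 25/44

For a small subsidy around the equilibrium, the benefit split depends on the relative slopes, which at a point are proportional to the elasticities.
Buyer share = εs/(εs + |εd|) = 2.5/(2.5 + 1.9) = 25/44; seller share = |εd|/(εs + |εd|) = 19/44.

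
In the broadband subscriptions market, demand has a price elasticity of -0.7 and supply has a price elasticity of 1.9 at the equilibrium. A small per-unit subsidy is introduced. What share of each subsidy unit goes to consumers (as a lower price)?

For a small subsidy around the equilibrium, the benefit split depends on the relative slopes, which at a point are proportional to the elasticities.
Buyer share = εs/(εs + |εd|) = 1.9/(1.9 + 0.7) = 19/26; seller share = |εd|/(εs + |εd|) = 7/26.

Consumer share = 19/26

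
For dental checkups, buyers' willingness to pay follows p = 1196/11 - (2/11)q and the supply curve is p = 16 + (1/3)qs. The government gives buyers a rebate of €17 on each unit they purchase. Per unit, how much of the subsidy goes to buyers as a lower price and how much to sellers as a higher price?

Pre-subsidy: 1196/11 - (2/11)q = 16 + (1/3)q gives q* = 180 and p* = 76.
With the rebate, buyers effectively pay pb = ps − 17, where ps is the price sellers receive.
On the curves, pb = 1196/11 - (2/11)q and ps = 16 + (1/3)q; the wedge ps − pb = 17 gives 16 + (1/3)q − (1196/11 - (2/11)q) = 17, so q' = 213.
Then pb = 1196/11 − (2/11)·213 = 70 and ps = 16 + (1/3)·213 = 87.
Buyers' price falls by p* − pb = 76 − 70 = 6; sellers' price rises by ps − p* = 87 − 76 = 11.

Buyers gain €6 per unit; sellers gain €11 per unit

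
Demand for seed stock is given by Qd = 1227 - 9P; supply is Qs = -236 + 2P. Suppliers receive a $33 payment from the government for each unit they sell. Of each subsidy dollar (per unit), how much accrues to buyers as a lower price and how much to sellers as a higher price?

Buyers gain $6 per unit; sellers gain $27 per unit

Pre-subsidy: 1227 - 9P = -236 + 2P gives P* = 133, Q* = 30.
With the subsidy, sellers receive Ps = Pb + 33 for each unit, where Pb is the price buyers pay.
Supply in terms of Pb becomes Qs = -236 + 2(Pb + 33) = -170 + 2Pb. Setting this equal to demand: 1227 - 9Pb = -170 + 2Pb, so Pb = 127.
Sellers receive Ps = 127 + 33 = 160; Q' = 1227 − 9·127 = 84.
Buyers' price falls by P* − Pb = 133 − 127 = 6; sellers' price rises by Ps − P* = 160 − 133 = 27.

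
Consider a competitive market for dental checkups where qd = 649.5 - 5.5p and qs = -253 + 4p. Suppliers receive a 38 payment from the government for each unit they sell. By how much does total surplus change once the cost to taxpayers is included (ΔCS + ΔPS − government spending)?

Pre-subsidy: 649.5 - 5.5p = -253 + 4p gives p* = 95, q* = 127.
With the subsidy, sellers receive ps = pb + 38 for each unit, where pb is the price buyers pay.
Supply in terms of pb becomes qs = -253 + 4(pb + 38) = -101 + 4pb. Setting this equal to demand: 649.5 - 5.5pb = -101 + 4pb, so pb = 79.
Sellers receive ps = 79 + 38 = 117; q' = 649.5 − 5.5·79 = 215.
ΔCS = ½(127 + 215)(95 − 79) = 2736; ΔPS = ½(127 + 215)(117 − 95) = 3762.
Government spending = 38 × 215 = 8170.
Net change = 2736 + 3762 − 8170 = -1672. The loss equals the DWL triangle ½·38·88.

Net change in total surplus = -1672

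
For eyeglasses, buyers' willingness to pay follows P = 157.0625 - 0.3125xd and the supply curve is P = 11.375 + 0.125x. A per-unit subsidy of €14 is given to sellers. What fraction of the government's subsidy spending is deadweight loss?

Pre-subsidy: 157.0625 - 0.3125x = 11.375 + 0.125x gives x* = 333 and P* = 53.
With the subsidy, sellers receive Ps = Pb + 14 for each unit, where Pb is the price buyers pay.
On the curves, Pb = 157.0625 - 0.3125x and Ps = 11.375 + 0.125x; the wedge Ps − Pb = 14 gives 11.375 + 0.125x − (157.0625 - 0.3125x) = 14, so x' = 365.
Then Pb = 157.0625 − 0.3125·365 = 43 and Ps = 11.375 + 0.125·365 = 57.
ΔCS = ½(333 + 365)(53 − 43) = 3490; ΔPS = ½(333 + 365)(57 − 53) = 1396.
Government spending = 14 × 365 = 5110.
DWL = ½ × 14 × (365 − 333) = 224; fraction = 224 / 5110 = 16/365.

DWL / government spending = 16/365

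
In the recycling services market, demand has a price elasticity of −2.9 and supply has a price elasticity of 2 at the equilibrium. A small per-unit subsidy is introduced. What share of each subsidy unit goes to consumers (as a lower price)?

For a small subsidy around the equilibrium, the benefit split depends on the relative slopes, which at a point are proportional to the elasticities.
Buyer share = εs/(εs + |εd|) = 2/(2 + 2.9) = 20/49; seller share = |εd|/(εs + |εd|) = 29/49.

Consumer share = 20/49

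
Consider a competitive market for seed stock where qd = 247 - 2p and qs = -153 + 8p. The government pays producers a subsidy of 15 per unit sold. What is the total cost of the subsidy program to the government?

Government cost = 2865

Pre-subsidy: 247 - 2p = -153 + 8p gives p* = 40, q* = 167.
With the subsidy, sellers receive ps = pb + 15 for each unit, where pb is the price buyers pay.
Supply in terms of pb becomes qs = -153 + 8(pb + 15) = -33 + 8pb. Setting this equal to demand: 247 - 2pb = -33 + 8pb, so pb = 28.
Sellers receive ps = 28 + 15 = 43; q' = 247 − 2·28 = 191.
Government outlay = subsidy × quantity = 15 × 191 = 2865.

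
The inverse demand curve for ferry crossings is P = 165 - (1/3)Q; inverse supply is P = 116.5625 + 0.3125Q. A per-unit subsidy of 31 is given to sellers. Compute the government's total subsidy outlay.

Pre-subsidy: 165 - (1/3)Q = 116.5625 + 0.3125Q gives Q* = 75 and P* = 140.
With the subsidy, sellers receive Ps = Pb + 31 for each unit, where Pb is the price buyers pay.
On the curves, Pb = 165 - (1/3)Q and Ps = 116.5625 + 0.3125Q; the wedge Ps − Pb = 31 gives 116.5625 + 0.3125Q − (165 - (1/3)Q) = 31, so Q' = 123.
Then Pb = 165 − (1/3)·123 = 124 and Ps = 116.5625 + 0.3125·123 = 155.
Government outlay = subsidy × quantity = 31 × 123 = 3813.

Government cost = 3813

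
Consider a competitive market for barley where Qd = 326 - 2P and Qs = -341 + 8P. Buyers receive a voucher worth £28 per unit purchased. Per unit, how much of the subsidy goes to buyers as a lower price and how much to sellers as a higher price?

Buyers gain £22.4 per unit; sellers gain £5.6 per unit

Pre-subsidy: 326 - 2P = -341 + 8P gives P* = 66.7, Q* = 192.6.
With the rebate, buyers effectively pay Pb = Ps − 28, where Ps is the price sellers receive.
Demand in terms of Ps becomes Qd = 326 − 2(Ps − 28) = 382 - 2Ps. Setting this equal to supply: 382 - 2Ps = -341 + 8Ps, so Ps = 72.3.
Buyers pay Pb = 72.3 − 28 = 44.3; Q' = -341 + 8·72.3 = 237.4.
Buyers' price falls by P* − Pb = 66.7 − 44.3 = 22.4; sellers' price rises by Ps − P* = 72.3 − 66.7 = 5.6.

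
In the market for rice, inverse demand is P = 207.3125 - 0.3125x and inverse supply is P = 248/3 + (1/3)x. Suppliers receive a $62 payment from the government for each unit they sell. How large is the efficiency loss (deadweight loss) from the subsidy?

Pre-subsidy: 207.3125 - 0.3125x = 248/3 + (1/3)x gives x* = 193 and P* = 147.
With the subsidy, sellers receive Ps = Pb + 62 for each unit, where Pb is the price buyers pay.
On the curves, Pb = 207.3125 - 0.3125x and Ps = 248/3 + (1/3)x; the wedge Ps − Pb = 62 gives 248/3 + (1/3)x − (207.3125 - 0.3125x) = 62, so x' = 289.
Then Pb = 207.3125 − 0.3125·289 = 117 and Ps = 248/3 + (1/3)·289 = 179.
The subsidy expands output by 289 − 193 = 96 past the efficient level; on those units the gap between marginal cost and willingness to pay runs from 0 up to 62.
DWL = ½ × 62 × 96 = 2976.

Deadweight loss = $2976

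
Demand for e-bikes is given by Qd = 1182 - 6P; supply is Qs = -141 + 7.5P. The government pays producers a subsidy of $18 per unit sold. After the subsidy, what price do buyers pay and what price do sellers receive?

Buyers pay $88; sellers receive $106

Pre-subsidy: 1182 - 6P = -141 + 7.5P gives P* = 98, Q* = 594.
With the subsidy, sellers receive Ps = Pb + 18 for each unit, where Pb is the price buyers pay.
Supply in terms of Pb becomes Qs = -141 + 7.5(Pb + 18) = -6 + 7.5Pb. Setting this equal to demand: 1182 - 6Pb = -6 + 7.5Pb, so Pb = 88.
Sellers receive Ps = 88 + 18 = 106; Q' = 1182 − 6·88 = 654.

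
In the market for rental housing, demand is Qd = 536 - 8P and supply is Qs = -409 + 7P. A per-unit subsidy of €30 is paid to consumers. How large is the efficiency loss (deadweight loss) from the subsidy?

Deadweight loss = €1680

Pre-subsidy: 536 - 8P = -409 + 7P gives P* = 63, Q* = 32.
With the rebate, buyers effectively pay Pb = Ps − 30, where Ps is the price sellers receive.
Demand in terms of Ps becomes Qd = 536 − 8(Ps − 30) = 776 - 8Ps. Setting this equal to supply: 776 - 8Ps = -409 + 7Ps, so Ps = 79.
Buyers pay Pb = 79 − 30 = 49; Q' = -409 + 7·79 = 144.
The subsidy expands output by 144 − 32 = 112 past the efficient level; on those units the gap between marginal cost and willingness to pay runs from 0 up to 30.
DWL = ½ × 30 × 112 = 1680.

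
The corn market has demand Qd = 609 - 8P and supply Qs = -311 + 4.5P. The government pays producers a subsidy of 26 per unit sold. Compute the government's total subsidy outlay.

Government cost = 2472.08

Pre-subsidy: 609 - 8P = -311 + 4.5P gives P* = 73.6, Q* = 20.2.
With the subsidy, sellers receive Ps = Pb + 26 for each unit, where Pb is the price buyers pay.
Supply in terms of Pb becomes Qs = -311 + 4.5(Pb + 26) = -194 + 4.5Pb. Setting this equal to demand: 609 - 8Pb = -194 + 4.5Pb, so Pb = 64.24.
Sellers receive Ps = 64.24 + 26 = 90.24; Q' = 609 − 8·64.24 = 95.08.
Government outlay = subsidy × quantity = 26 × 95.08 = 2472.08.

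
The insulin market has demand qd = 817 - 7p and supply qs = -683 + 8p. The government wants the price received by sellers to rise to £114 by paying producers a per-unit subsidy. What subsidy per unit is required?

Required subsidy s = £30 per unit

At a seller price of 114, quantity supplied is -683 + 8·114 = 229.
Buyers absorb 229 only when they pay pb with 817 − 7·pb = 229, i.e. pb = 84.
s = ps − pb = 114 − 84 = 30.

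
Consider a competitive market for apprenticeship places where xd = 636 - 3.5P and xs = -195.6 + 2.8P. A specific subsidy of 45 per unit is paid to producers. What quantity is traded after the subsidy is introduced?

x' = 244

Pre-subsidy: 636 - 3.5P = -195.6 + 2.8P gives P* = 132, x* = 174.
With the subsidy, sellers receive Ps = Pb + 45 for each unit, where Pb is the price buyers pay.
Supply in terms of Pb becomes xs = -195.6 + 2.8(Pb + 45) = -69.6 + 2.8Pb. Setting this equal to demand: 636 - 3.5Pb = -69.6 + 2.8Pb, so Pb = 112.
Sellers receive Ps = 112 + 45 = 157; x' = 636 − 3.5·112 = 244.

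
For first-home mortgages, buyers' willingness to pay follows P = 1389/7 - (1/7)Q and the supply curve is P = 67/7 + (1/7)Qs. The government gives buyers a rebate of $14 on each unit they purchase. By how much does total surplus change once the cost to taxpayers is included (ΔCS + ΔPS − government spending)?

Net change in total surplus = -$343

Pre-subsidy: 1389/7 - (1/7)Q = 67/7 + (1/7)Q gives Q* = 661 and P* = 104.
With the rebate, buyers effectively pay Pb = Ps − 14, where Ps is the price sellers receive.
On the curves, Pb = 1389/7 - (1/7)Q and Ps = 67/7 + (1/7)Q; the wedge Ps − Pb = 14 gives 67/7 + (1/7)Q − (1389/7 - (1/7)Q) = 14, so Q' = 710.
Then Pb = 1389/7 − (1/7)·710 = 97 and Ps = 67/7 + (1/7)·710 = 111.
ΔCS = ½(661 + 710)(104 − 97) = 4798.5; ΔPS = ½(661 + 710)(111 − 104) = 4798.5.
Government spending = 14 × 710 = 9940.
Net change = 4798.5 + 4798.5 − 9940 = -343. The loss equals the DWL triangle ½·14·49.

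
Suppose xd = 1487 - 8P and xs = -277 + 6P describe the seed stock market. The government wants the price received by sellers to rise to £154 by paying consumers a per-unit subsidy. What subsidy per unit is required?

At a seller price of 154, quantity supplied is -277 + 6·154 = 647.
Buyers absorb 647 only when they pay Pb with 1487 − 8·Pb = 647, i.e. Pb = 105.
s = Ps − Pb = 154 − 105 = 49.

Required subsidy s = £49 per unit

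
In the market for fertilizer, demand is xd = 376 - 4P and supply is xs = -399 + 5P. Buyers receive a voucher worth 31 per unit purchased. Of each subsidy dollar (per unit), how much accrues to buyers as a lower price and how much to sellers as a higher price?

Buyers gain 155/9 per unit; sellers gain 124/9 per unit

Pre-subsidy: 376 - 4P = -399 + 5P gives P* = 775/9, x* = 284/9.
With the rebate, buyers effectively pay Pb = Ps − 31, where Ps is the price sellers receive.
Demand in terms of Ps becomes xd = 376 − 4(Ps − 31) = 500 - 4Ps. Setting this equal to supply: 500 - 4Ps = -399 + 5Ps, so Ps = 899/9.
Buyers pay Pb = 899/9 − 31 = 620/9; x' = -399 + 5·(899/9) = 904/9.
Buyers' price falls by P* − Pb = 775/9 − 620/9 = 155/9; sellers' price rises by Ps − P* = 899/9 − 775/9 = 124/9.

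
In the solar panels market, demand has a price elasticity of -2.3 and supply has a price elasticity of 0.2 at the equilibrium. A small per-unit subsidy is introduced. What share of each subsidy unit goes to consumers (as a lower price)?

Consumer share = 0.08

For a small subsidy around the equilibrium, the benefit split depends on the relative slopes, which at a point are proportional to the elasticities.
Buyer share = εs/(εs + |εd|) = 0.2/(0.2 + 2.3) = 0.08; seller share = |εd|/(εs + |εd|) = 0.92.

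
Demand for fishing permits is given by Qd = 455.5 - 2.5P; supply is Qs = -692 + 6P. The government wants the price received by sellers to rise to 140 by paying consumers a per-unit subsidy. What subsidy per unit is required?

Required subsidy s = 17 per unit

At a seller price of 140, quantity supplied is -692 + 6·140 = 148.
Buyers absorb 148 only when they pay Pb with 455.5 − 2.5·Pb = 148, i.e. Pb = 123.
s = Ps − Pb = 140 − 123 = 17.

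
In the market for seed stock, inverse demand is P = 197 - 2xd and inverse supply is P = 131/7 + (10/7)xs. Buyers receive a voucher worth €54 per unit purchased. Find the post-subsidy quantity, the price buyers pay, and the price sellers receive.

x' = 67.75; buyers pay €61.5; sellers receive €115.5

Pre-subsidy: 197 - 2x = 131/7 + (10/7)x gives x* = 52 and P* = 93.
With the rebate, buyers effectively pay Pb = Ps − 54, where Ps is the price sellers receive.
On the curves, Pb = 197 - 2x and Ps = 131/7 + (10/7)x; the wedge Ps − Pb = 54 gives 131/7 + (10/7)x − (197 - 2x) = 54, so x' = 67.75.
Then Pb = 197 − 2·67.75 = 61.5 and Ps = 131/7 + (10/7)·67.75 = 115.5.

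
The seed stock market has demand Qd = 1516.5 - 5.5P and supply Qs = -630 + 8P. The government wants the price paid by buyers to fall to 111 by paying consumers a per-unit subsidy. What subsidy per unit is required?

At a buyer price of 111, quantity demanded is 1516.5 − 5.5·111 = 906.
Sellers supply 906 only when they receive Ps with -630 + 8·Ps = 906, i.e. Ps = 192.
s = Ps − Pb = 192 − 111 = 81.

Required subsidy s = 81 per unit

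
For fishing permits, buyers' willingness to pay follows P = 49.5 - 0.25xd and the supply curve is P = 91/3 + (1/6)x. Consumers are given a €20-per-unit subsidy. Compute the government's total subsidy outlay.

Government cost = €1880

Pre-subsidy: 49.5 - 0.25x = 91/3 + (1/6)x gives x* = 46 and P* = 38.
With the rebate, buyers effectively pay Pb = Ps − 20, where Ps is the price sellers receive.
On the curves, Pb = 49.5 - 0.25x and Ps = 91/3 + (1/6)x; the wedge Ps − Pb = 20 gives 91/3 + (1/6)x − (49.5 - 0.25x) = 20, so x' = 94.
Then Pb = 49.5 − 0.25·94 = 26 and Ps = 91/3 + (1/6)·94 = 46.
Government outlay = subsidy × quantity = 20 × 94 = 1880.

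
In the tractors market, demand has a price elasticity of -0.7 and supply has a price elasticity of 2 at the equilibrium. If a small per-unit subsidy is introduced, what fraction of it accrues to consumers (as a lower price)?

Consumer share = 20/27

For a small subsidy around the equilibrium, the benefit split depends on the relative slopes, which at a point are proportional to the elasticities.
Buyer share = εs/(εs + |εd|) = 2/(2 + 0.7) = 20/27; seller share = |εd|/(εs + |εd|) = 7/27.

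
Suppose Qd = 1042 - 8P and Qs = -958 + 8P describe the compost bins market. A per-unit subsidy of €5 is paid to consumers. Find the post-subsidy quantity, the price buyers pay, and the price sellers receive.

Pre-subsidy: 1042 - 8P = -958 + 8P gives P* = 125, Q* = 42.
With the rebate, buyers effectively pay Pb = Ps − 5, where Ps is the price sellers receive.
Demand in terms of Ps becomes Qd = 1042 − 8(Ps − 5) = 1082 - 8Ps. Setting this equal to supply: 1082 - 8Ps = -958 + 8Ps, so Ps = 127.5.
Buyers pay Pb = 127.5 − 5 = 122.5; Q' = -958 + 8·127.5 = 62.

Q' = 62; buyers pay €122.5; sellers receive €127.5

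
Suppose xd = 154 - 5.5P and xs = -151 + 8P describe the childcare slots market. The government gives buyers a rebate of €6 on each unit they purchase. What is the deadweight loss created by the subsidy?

Deadweight loss = 176/3

Pre-subsidy: 154 - 5.5P = -151 + 8P gives P* = 610/27, x* = 803/27.
With the rebate, buyers effectively pay Pb = Ps − 6, where Ps is the price sellers receive.
Demand in terms of Ps becomes xd = 154 − 5.5(Ps − 6) = 187 - 5.5Ps. Setting this equal to supply: 187 - 5.5Ps = -151 + 8Ps, so Ps = 676/27.
Buyers pay Pb = 676/27 − 6 = 514/27; x' = -151 + 8·(676/27) = 1331/27.
The subsidy expands output by 1331/27 − 803/27 = 176/9 past the efficient level; on those units the gap between marginal cost and willingness to pay runs from 0 up to 6.
DWL = ½ × 6 × 176/9 = 176/3.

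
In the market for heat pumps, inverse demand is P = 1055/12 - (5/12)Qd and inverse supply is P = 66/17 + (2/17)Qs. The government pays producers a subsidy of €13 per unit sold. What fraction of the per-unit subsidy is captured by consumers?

Consumer share = 85/109

Pre-subsidy: 1055/12 - (5/12)Q = 66/17 + (2/17)Q gives Q* = 17143/109 and P* = 2440/109.
With the subsidy, sellers receive Ps = Pb + 13 for each unit, where Pb is the price buyers pay.
On the curves, Pb = 1055/12 - (5/12)Q and Ps = 66/17 + (2/17)Q; the wedge Ps − Pb = 13 gives 66/17 + (2/17)Q − (1055/12 - (5/12)Q) = 13, so Q' = 19795/109.
Then Pb = 1055/12 − (5/12)·(19795/109) = 1335/109 and Ps = 66/17 + (2/17)·(19795/109) = 2752/109.
Buyers' price falls by P* − Pb = 2440/109 − 1335/109 = 1105/109; sellers' price rises by Ps − P* = 2752/109 − 2440/109 = 312/109.
So consumers capture (1105/109)/13 = 85/109 of each unit of subsidy.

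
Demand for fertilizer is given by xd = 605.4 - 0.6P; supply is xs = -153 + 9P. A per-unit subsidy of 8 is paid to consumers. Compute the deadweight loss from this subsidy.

Deadweight loss = 18

Pre-subsidy: 605.4 - 0.6P = -153 + 9P gives P* = 79, x* = 558.
With the rebate, buyers effectively pay Pb = Ps − 8, where Ps is the price sellers receive.
Demand in terms of Ps becomes xd = 605.4 − 0.6(Ps − 8) = 610.2 - 0.6Ps. Setting this equal to supply: 610.2 - 0.6Ps = -153 + 9Ps, so Ps = 79.5.
Buyers pay Pb = 79.5 − 8 = 71.5; x' = -153 + 9·79.5 = 562.5.
The subsidy expands output by 562.5 − 558 = 4.5 past the efficient level; on those units the gap between marginal cost and willingness to pay runs from 0 up to 8.
DWL = ½ × 8 × 4.5 = 18.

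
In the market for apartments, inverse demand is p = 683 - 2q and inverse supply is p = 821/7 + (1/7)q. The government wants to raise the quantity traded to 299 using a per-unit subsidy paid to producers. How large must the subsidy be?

Required subsidy s = 75 per unit

At q = 299, from the demand curve buyers pay pb = 683 − 2·299 = 85; from the supply curve sellers need ps = 821/7 + (1/7)·299 = 160.
The subsidy must fill the gap: s = ps − pb = 160 − 85 = 75.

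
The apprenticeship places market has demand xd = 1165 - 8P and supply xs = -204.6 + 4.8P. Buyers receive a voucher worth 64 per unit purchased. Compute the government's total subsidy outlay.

Pre-subsidy: 1165 - 8P = -204.6 + 4.8P gives P* = 107, x* = 309.
With the rebate, buyers effectively pay Pb = Ps − 64, where Ps is the price sellers receive.
Demand in terms of Ps becomes xd = 1165 − 8(Ps − 64) = 1677 - 8Ps. Setting this equal to supply: 1677 - 8Ps = -204.6 + 4.8Ps, so Ps = 147.
Buyers pay Pb = 147 − 64 = 83; x' = -204.6 + 4.8·147 = 501.
Government outlay = subsidy × quantity = 64 × 501 = 32064.

Government cost = 32064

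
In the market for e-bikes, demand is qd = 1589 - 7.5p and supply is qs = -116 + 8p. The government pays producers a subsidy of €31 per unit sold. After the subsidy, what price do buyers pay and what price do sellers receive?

Pre-subsidy: 1589 - 7.5p = -116 + 8p gives p* = 110, q* = 764.
With the subsidy, sellers receive ps = pb + 31 for each unit, where pb is the price buyers pay.
Supply in terms of pb becomes qs = -116 + 8(pb + 31) = 132 + 8pb. Setting this equal to demand: 1589 - 7.5pb = 132 + 8pb, so pb = 94.
Sellers receive ps = 94 + 31 = 125; q' = 1589 − 7.5·94 = 884.

Buyers pay €94; sellers receive €125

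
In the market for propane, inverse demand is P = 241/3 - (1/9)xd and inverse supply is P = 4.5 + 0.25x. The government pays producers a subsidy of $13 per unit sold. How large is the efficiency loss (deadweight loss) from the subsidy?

Deadweight loss = $234

Pre-subsidy: 241/3 - (1/9)x = 4.5 + 0.25x gives x* = 210 and P* = 57.
With the subsidy, sellers receive Ps = Pb + 13 for each unit, where Pb is the price buyers pay.
On the curves, Pb = 241/3 - (1/9)x and Ps = 4.5 + 0.25x; the wedge Ps − Pb = 13 gives 4.5 + 0.25x − (241/3 - (1/9)x) = 13, so x' = 246.
Then Pb = 241/3 − (1/9)·246 = 53 and Ps = 4.5 + 0.25·246 = 66.
The subsidy expands output by 246 − 210 = 36 past the efficient level; on those units the gap between marginal cost and willingness to pay runs from 0 up to 13.
DWL = ½ × 13 × 36 = 234.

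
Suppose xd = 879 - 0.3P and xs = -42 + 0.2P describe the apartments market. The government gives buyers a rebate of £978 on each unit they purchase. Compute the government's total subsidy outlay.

Pre-subsidy: 879 - 0.3P = -42 + 0.2P gives P* = 1842, x* = 326.4.
With the rebate, buyers effectively pay Pb = Ps − 978, where Ps is the price sellers receive.
Demand in terms of Ps becomes xd = 879 − 0.3(Ps − 978) = 1172.4 - 0.3Ps. Setting this equal to supply: 1172.4 - 0.3Ps = -42 + 0.2Ps, so Ps = 2428.8.
Buyers pay Pb = 2428.8 − 978 = 1450.8; x' = -42 + 0.2·2428.8 = 443.76.
Government outlay = subsidy × quantity = 978 × 443.76 = 433997.28.

Government cost = £433997.28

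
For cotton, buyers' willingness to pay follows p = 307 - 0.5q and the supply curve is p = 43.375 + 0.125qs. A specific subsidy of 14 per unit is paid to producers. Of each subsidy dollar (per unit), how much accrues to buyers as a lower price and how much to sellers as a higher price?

Pre-subsidy: 307 - 0.5q = 43.375 + 0.125q gives q* = 421.8 and p* = 96.1.
With the subsidy, sellers receive ps = pb + 14 for each unit, where pb is the price buyers pay.
On the curves, pb = 307 - 0.5q and ps = 43.375 + 0.125q; the wedge ps − pb = 14 gives 43.375 + 0.125q − (307 - 0.5q) = 14, so q' = 444.2.
Then pb = 307 − 0.5·444.2 = 84.9 and ps = 43.375 + 0.125·444.2 = 98.9.
Buyers' price falls by p* − pb = 96.1 − 84.9 = 11.2; sellers' price rises by ps − p* = 98.9 − 96.1 = 2.8.

Buyers gain 11.2 per unit; sellers gain 2.8 per unit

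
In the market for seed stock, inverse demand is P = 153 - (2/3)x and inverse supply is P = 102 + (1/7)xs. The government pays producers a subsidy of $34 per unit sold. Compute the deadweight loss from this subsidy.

Deadweight loss = $714

Pre-subsidy: 153 - (2/3)x = 102 + (1/7)x gives x* = 63 and P* = 111.
With the subsidy, sellers receive Ps = Pb + 34 for each unit, where Pb is the price buyers pay.
On the curves, Pb = 153 - (2/3)x and Ps = 102 + (1/7)x; the wedge Ps − Pb = 34 gives 102 + (1/7)x − (153 - (2/3)x) = 34, so x' = 105.
Then Pb = 153 − (2/3)·105 = 83 and Ps = 102 + (1/7)·105 = 117.
The subsidy expands output by 105 − 63 = 42 past the efficient level; on those units the gap between marginal cost and willingness to pay runs from 0 up to 34.
DWL = ½ × 34 × 42 = 714.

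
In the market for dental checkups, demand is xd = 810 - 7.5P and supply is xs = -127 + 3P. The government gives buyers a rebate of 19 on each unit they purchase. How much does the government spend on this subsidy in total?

Pre-subsidy: 810 - 7.5P = -127 + 3P gives P* = 1874/21, x* = 985/7.
With the rebate, buyers effectively pay Pb = Ps − 19, where Ps is the price sellers receive.
Demand in terms of Ps becomes xd = 810 − 7.5(Ps − 19) = 952.5 - 7.5Ps. Setting this equal to supply: 952.5 - 7.5Ps = -127 + 3Ps, so Ps = 2159/21.
Buyers pay Pb = 2159/21 − 19 = 1760/21; x' = -127 + 3·(2159/21) = 1270/7.
Government outlay = subsidy × quantity = 19 × 1270/7 = 24130/7.

Government cost = 24130/7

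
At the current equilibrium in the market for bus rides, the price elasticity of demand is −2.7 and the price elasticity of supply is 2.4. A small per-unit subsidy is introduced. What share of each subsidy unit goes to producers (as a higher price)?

Producer share = 9/17

For a small subsidy around the equilibrium, the benefit split depends on the relative slopes, which at a point are proportional to the elasticities.
Buyer share = εs/(εs + |εd|) = 2.4/(2.4 + 2.7) = 8/17; seller share = |εd|/(εs + |εd|) = 9/17.
So producers capture 9/17 of the subsidy.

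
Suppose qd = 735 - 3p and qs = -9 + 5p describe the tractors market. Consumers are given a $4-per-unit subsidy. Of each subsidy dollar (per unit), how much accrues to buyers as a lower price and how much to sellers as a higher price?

Pre-subsidy: 735 - 3p = -9 + 5p gives p* = 93, q* = 456.
With the rebate, buyers effectively pay pb = ps − 4, where ps is the price sellers receive.
Demand in terms of ps becomes qd = 735 − 3(ps − 4) = 747 - 3ps. Setting this equal to supply: 747 - 3ps = -9 + 5ps, so ps = 94.5.
Buyers pay pb = 94.5 − 4 = 90.5; q' = -9 + 5·94.5 = 463.5.
Buyers' price falls by p* − pb = 93 − 90.5 = 2.5; sellers' price rises by ps − p* = 94.5 − 93 = 1.5.

Buyers gain $2.5 per unit; sellers gain $1.5 per unit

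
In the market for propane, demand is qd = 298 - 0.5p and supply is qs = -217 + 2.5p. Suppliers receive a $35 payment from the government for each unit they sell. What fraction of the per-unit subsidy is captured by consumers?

Pre-subsidy: 298 - 0.5p = -217 + 2.5p gives p* = 515/3, q* = 1273/6.
With the subsidy, sellers receive ps = pb + 35 for each unit, where pb is the price buyers pay.
Supply in terms of pb becomes qs = -217 + 2.5(pb + 35) = -129.5 + 2.5pb. Setting this equal to demand: 298 - 0.5pb = -129.5 + 2.5pb, so pb = 142.5.
Sellers receive ps = 142.5 + 35 = 177.5; q' = 298 − 0.5·142.5 = 226.75.
Buyers' price falls by p* − pb = 515/3 − 142.5 = 175/6; sellers' price rises by ps − p* = 177.5 − 515/3 = 35/6.
So consumers capture (175/6)/35 = 5/6 of each unit of subsidy.

Consumer share = 5/6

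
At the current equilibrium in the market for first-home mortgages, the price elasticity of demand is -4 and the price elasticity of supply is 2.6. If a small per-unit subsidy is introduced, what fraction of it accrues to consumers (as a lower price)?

For a small subsidy around the equilibrium, the benefit split depends on the relative slopes, which at a point are proportional to the elasticities.
Buyer share = εs/(εs + |εd|) = 2.6/(2.6 + 4) = 13/33; seller share = |εd|/(εs + |εd|) = 20/33.

Consumer share = 13/33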